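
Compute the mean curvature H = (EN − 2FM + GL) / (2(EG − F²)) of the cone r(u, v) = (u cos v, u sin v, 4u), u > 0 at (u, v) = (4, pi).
H = sqrt(17)/34

With E = 17, F = 0, G = u^2, L = 0, M = 0, N = 4*sqrt(17)*u^2/(17*Abs(u)), assemble
  H = (EN − 2FM + GL) / (2(EG − F²)) = 2*sqrt(17)/(17*Abs(u)).
At (u, v) = (4, pi): H = sqrt(17)/34.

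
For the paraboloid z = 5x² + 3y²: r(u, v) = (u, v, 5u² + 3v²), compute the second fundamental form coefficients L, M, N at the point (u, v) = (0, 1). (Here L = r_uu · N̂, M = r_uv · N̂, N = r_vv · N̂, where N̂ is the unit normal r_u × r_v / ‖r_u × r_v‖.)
L = 10*sqrt(37)/37;  M = 0;  N = 6*sqrt(37)/37

Compute the unit normal N̂(u, v) = (-10*u/sqrt(100*u^2 + 36*v^2 + 1), -6*v/sqrt(100*u^2 + 36*v^2 + 1), 1/sqrt(100*u^2 + 36*v^2 + 1)), and the second partials r_uu, r_uv, r_vv. Take dot products:
  L(u, v) = r_uu · N̂ = 10/sqrt(100*u^2 + 36*v^2 + 1),
  M(u, v) = r_uv · N̂ = 0,
  N(u, v) = r_vv · N̂ = 6/sqrt(100*u^2 + 36*v^2 + 1).
Evaluating at (u, v) = (0, 1):
  L = 10*sqrt(37)/37, M = 0, N = 6*sqrt(37)/37.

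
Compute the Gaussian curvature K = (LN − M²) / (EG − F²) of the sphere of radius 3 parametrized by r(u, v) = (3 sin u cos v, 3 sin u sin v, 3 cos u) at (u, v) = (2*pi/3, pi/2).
K = 1/9

Coefficients of the first fundamental form: E = 9, F = 0, G = 9*sin(u)^2.
Coefficients of the second fundamental form: L = -3*sin(u)/Abs(sin(u)), M = 0, N = -3*sin(u)^3/Abs(sin(u)).
Assemble K = (LN − M²)/(EG − F²) = 1/9. At (u, v) = (2*pi/3, pi/2): K = 1/9.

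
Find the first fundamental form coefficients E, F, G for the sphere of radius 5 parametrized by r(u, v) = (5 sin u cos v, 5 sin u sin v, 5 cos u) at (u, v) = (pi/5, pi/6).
E = 25;  F = 0;  G = 125/8 - 25*sqrt(5)/8

Partials: r_u = (5*cos(u)*cos(v), 5*sin(v)*cos(u), -5*sin(u)), r_v = (-5*sin(u)*sin(v), 5*sin(u)*cos(v), 0). As functions of (u, v):
  E = r_u · r_u = 25,
  F = r_u · r_v = 0,
  G = r_v · r_v = 25*sin(u)^2.
Evaluating at (u, v) = (pi/5, pi/6): E = 25, F = 0, G = 125/8 - 25*sqrt(5)/8.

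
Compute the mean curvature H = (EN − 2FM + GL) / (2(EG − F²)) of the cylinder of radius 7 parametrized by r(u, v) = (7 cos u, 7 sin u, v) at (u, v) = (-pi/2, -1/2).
H = -1/14

With E = 49, F = 0, G = 1, L = -7, M = 0, N = 0, assemble
  H = (EN − 2FM + GL) / (2(EG − F²)) = -1/14.
At (u, v) = (-pi/2, -1/2): H = -1/14.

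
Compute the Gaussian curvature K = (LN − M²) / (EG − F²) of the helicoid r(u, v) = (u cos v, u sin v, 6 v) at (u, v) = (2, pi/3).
K = -9/400

Coefficients of the first fundamental form: E = 1, F = 0, G = u^2 + 36.
Coefficients of the second fundamental form: L = 0, M = -6/sqrt(u^2 + 36), N = 0.
Assemble K = (LN − M²)/(EG − F²) = -36/(u^2 + 36)^2. At (u, v) = (2, pi/3): K = -9/400.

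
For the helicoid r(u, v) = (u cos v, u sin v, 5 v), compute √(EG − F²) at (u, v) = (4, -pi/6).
√(EG − F²)|_{(4, -pi/6)} = sqrt(41)

E = 1, F = 0, G = u^2 + 25; EG − F² = u^2 + 25; √(EG − F²) = sqrt(u^2 + 25). At the given point: sqrt(41).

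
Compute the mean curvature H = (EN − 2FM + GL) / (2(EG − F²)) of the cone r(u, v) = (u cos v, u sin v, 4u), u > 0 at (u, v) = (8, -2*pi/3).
H = sqrt(17)/68

With E = 17, F = 0, G = u^2, L = 0, M = 0, N = 4*sqrt(17)*u^2/(17*Abs(u)), assemble
  H = (EN − 2FM + GL) / (2(EG − F²)) = 2*sqrt(17)/(17*Abs(u)).
At (u, v) = (8, -2*pi/3): H = sqrt(17)/68.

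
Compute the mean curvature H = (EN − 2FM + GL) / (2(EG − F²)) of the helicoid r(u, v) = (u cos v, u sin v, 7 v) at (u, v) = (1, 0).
H = 0

With E = 1, F = 0, G = u^2 + 49, L = 0, M = -7/sqrt(u^2 + 49), N = 0, assemble
  H = (EN − 2FM + GL) / (2(EG − F²)) = 0.
At (u, v) = (1, 0): H = 0.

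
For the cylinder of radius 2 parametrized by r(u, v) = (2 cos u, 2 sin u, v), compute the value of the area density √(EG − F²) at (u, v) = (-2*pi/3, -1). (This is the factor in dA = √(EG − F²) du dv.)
√(EG − F²)|_{(-2*pi/3, -1)} = 2

E = 4, F = 0, G = 1, so EG − F² = 4. Taking the positive square root: √(EG − F²) = 2. At (u, v) = (-2*pi/3, -1): 2.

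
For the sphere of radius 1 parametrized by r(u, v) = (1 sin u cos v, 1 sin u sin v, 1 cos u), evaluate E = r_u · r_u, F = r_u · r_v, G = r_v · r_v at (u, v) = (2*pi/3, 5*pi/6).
E = 1;  F = 0;  G = 3/4

Partials: r_u = (cos(u)*cos(v), sin(v)*cos(u), -sin(u)), r_v = (-sin(u)*sin(v), sin(u)*cos(v), 0). As functions of (u, v):
  E = r_u · r_u = 1,
  F = r_u · r_v = 0,
  G = r_v · r_v = sin(u)^2.
Evaluating at (u, v) = (2*pi/3, 5*pi/6): E = 1, F = 0, G = 3/4.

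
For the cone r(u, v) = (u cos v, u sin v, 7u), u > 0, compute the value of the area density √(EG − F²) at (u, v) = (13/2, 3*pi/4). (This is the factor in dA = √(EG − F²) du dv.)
√(EG − F²)|_{(13/2, 3*pi/4)} = 65*sqrt(2)/2

E = 50, F = 0, G = u^2, so EG − F² = 50*u^2. Taking the positive square root: √(EG − F²) = 5*sqrt(2)*Abs(u). At (u, v) = (13/2, 3*pi/4): 65*sqrt(2)/2.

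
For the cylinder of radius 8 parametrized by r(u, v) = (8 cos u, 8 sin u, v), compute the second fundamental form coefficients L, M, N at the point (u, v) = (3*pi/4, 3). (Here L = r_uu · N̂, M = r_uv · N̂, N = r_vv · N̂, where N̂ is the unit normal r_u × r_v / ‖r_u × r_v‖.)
L = -8;  M = 0;  N = 0

Compute the unit normal N̂(u, v) = (cos(u), sin(u), 0), and the second partials r_uu, r_uv, r_vv. Take dot products:
  L(u, v) = r_uu · N̂ = -8,
  M(u, v) = r_uv · N̂ = 0,
  N(u, v) = r_vv · N̂ = 0.
Evaluating at (u, v) = (3*pi/4, 3):
  L = -8, M = 0, N = 0.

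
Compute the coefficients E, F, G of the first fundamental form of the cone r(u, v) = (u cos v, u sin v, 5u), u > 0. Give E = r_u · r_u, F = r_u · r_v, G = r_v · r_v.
E = 26;  F = 0;  G = u^2

Compute partials: r_u = (cos(v), sin(v), 5), r_v = (-u*sin(v), u*cos(v), 0). Then
  E = r_u · r_u = 26,
  F = r_u · r_v = 0,
  G = r_v · r_v = u^2.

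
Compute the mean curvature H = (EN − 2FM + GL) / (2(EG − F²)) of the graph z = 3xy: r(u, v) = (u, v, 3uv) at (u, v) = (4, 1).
H = -27*sqrt(154)/5929

With E = 9*v^2 + 1, F = 9*u*v, G = 9*u^2 + 1, L = 0, M = 3/sqrt(9*u^2 + 9*v^2 + 1), N = 0, assemble
  H = (EN − 2FM + GL) / (2(EG − F²)) = -27*u*v/(9*u^2 + 9*v^2 + 1)^(3/2).
At (u, v) = (4, 1): H = -27*sqrt(154)/5929.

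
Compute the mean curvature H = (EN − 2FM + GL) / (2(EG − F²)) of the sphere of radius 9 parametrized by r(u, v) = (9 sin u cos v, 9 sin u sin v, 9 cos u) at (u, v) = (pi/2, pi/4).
H = -1/9

With E = 81, F = 0, G = 81*sin(u)^2, L = -9*sin(u)/Abs(sin(u)), M = 0, N = -9*sin(u)^3/Abs(sin(u)), assemble
  H = (EN − 2FM + GL) / (2(EG − F²)) = -sin(u)/(9*Abs(sin(u))).
At (u, v) = (pi/2, pi/4): H = -1/9.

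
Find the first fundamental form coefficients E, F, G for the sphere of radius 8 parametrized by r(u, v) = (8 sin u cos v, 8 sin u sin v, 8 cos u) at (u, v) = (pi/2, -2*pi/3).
E = 64;  F = 0;  G = 64

Partials: r_u = (8*cos(u)*cos(v), 8*sin(v)*cos(u), -8*sin(u)), r_v = (-8*sin(u)*sin(v), 8*sin(u)*cos(v), 0). As functions of (u, v):
  E = r_u · r_u = 64,
  F = r_u · r_v = 0,
  G = r_v · r_v = 64*sin(u)^2.
Evaluating at (u, v) = (pi/2, -2*pi/3): E = 64, F = 0, G = 64.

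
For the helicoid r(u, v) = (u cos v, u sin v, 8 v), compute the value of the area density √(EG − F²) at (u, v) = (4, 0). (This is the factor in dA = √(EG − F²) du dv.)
√(EG − F²)|_{(4, 0)} = 4*sqrt(5)

E = 1, F = 0, G = u^2 + 64, so EG − F² = u^2 + 64. Taking the positive square root: √(EG − F²) = sqrt(u^2 + 64). At (u, v) = (4, 0): 4*sqrt(5).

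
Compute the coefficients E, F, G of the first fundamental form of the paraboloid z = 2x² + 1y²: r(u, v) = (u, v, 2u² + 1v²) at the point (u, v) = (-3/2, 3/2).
E = 37;  F = -18;  G = 10

Partials: r_u = (1, 0, 4*u), r_v = (0, 1, 2*v). As functions of (u, v):
  E = r_u · r_u = 16*u^2 + 1,
  F = r_u · r_v = 8*u*v,
  G = r_v · r_v = 4*v^2 + 1.
Evaluating at (u, v) = (-3/2, 3/2): E = 37, F = -18, G = 10.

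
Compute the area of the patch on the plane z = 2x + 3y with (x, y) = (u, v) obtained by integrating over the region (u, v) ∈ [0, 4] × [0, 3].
Area = 12*sqrt(14)

Area = ∫∫ √(EG − F²) du dv with √(EG − F²) = sqrt(14). Integrating over [0, 4] × [0, 3] gives 12*sqrt(14).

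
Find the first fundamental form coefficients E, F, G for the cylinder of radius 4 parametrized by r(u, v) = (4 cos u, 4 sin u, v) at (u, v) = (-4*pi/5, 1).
E = 16;  F = 0;  G = 1

Partials: r_u = (-4*sin(u), 4*cos(u), 0), r_v = (0, 0, 1). As functions of (u, v):
  E = r_u · r_u = 16,
  F = r_u · r_v = 0,
  G = r_v · r_v = 1.
Evaluating at (u, v) = (-4*pi/5, 1): E = 16, F = 0, G = 1.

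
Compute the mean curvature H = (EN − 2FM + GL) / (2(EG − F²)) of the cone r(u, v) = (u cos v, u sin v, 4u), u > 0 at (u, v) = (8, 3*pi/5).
H = sqrt(17)/68

With E = 17, F = 0, G = u^2, L = 0, M = 0, N = 4*sqrt(17)*u^2/(17*Abs(u)), assemble
  H = (EN − 2FM + GL) / (2(EG − F²)) = 2*sqrt(17)/(17*Abs(u)).
At (u, v) = (8, 3*pi/5): H = sqrt(17)/68.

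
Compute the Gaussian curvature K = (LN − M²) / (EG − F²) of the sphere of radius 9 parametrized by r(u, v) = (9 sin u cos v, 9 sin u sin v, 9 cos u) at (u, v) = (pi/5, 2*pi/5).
K = 1/81

Coefficients of the first fundamental form: E = 81, F = 0, G = 81*sin(u)^2.
Coefficients of the second fundamental form: L = -9*sin(u)/Abs(sin(u)), M = 0, N = -9*sin(u)^3/Abs(sin(u)).
Assemble K = (LN − M²)/(EG − F²) = 1/81. At (u, v) = (pi/5, 2*pi/5): K = 1/81.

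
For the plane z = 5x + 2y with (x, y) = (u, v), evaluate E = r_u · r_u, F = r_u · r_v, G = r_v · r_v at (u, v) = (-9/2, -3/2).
E = 26;  F = 10;  G = 5

Partials: r_u = (1, 0, 5), r_v = (0, 1, 2). As functions of (u, v):
  E = r_u · r_u = 26,
  F = r_u · r_v = 10,
  G = r_v · r_v = 5.
Evaluating at (u, v) = (-9/2, -3/2): E = 26, F = 10, G = 5.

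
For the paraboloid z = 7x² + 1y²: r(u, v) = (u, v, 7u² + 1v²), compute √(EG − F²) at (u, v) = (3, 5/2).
√(EG − F²)|_{(3, 5/2)} = sqrt(1790)

E = 196*u^2 + 1, F = 28*u*v, G = 4*v^2 + 1; EG − F² = 196*u^2 + 4*v^2 + 1; √(EG − F²) = sqrt(196*u^2 + 4*v^2 + 1). At the given point: sqrt(1790).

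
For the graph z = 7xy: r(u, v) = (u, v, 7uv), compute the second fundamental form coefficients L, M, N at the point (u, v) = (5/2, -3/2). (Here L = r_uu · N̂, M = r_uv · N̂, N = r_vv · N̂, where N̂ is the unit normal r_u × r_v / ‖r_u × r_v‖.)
L = 0;  M = 7*sqrt(1670)/835;  N = 0

Compute the unit normal N̂(u, v) = (-7*v/sqrt(49*u^2 + 49*v^2 + 1), -7*u/sqrt(49*u^2 + 49*v^2 + 1), 1/sqrt(49*u^2 + 49*v^2 + 1)), and the second partials r_uu, r_uv, r_vv. Take dot products:
  L(u, v) = r_uu · N̂ = 0,
  M(u, v) = r_uv · N̂ = 7/sqrt(49*u^2 + 49*v^2 + 1),
  N(u, v) = r_vv · N̂ = 0.
Evaluating at (u, v) = (5/2, -3/2):
  L = 0, M = 7*sqrt(1670)/835, N = 0.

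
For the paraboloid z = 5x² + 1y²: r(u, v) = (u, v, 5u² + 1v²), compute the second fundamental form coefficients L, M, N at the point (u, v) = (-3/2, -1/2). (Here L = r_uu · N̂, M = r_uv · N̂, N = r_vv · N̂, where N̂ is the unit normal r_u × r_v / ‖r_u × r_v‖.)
L = 10*sqrt(227)/227;  M = 0;  N = 2*sqrt(227)/227

Compute the unit normal N̂(u, v) = (-10*u/sqrt(100*u^2 + 4*v^2 + 1), -2*v/sqrt(100*u^2 + 4*v^2 + 1), 1/sqrt(100*u^2 + 4*v^2 + 1)), and the second partials r_uu, r_uv, r_vv. Take dot products:
  L(u, v) = r_uu · N̂ = 10/sqrt(100*u^2 + 4*v^2 + 1),
  M(u, v) = r_uv · N̂ = 0,
  N(u, v) = r_vv · N̂ = 2/sqrt(100*u^2 + 4*v^2 + 1).
Evaluating at (u, v) = (-3/2, -1/2):
  L = 10*sqrt(227)/227, M = 0, N = 2*sqrt(227)/227.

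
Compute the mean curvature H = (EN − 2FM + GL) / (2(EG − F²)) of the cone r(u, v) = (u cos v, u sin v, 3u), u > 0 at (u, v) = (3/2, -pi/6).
H = sqrt(10)/10

With E = 10, F = 0, G = u^2, L = 0, M = 0, N = 3*sqrt(10)*u^2/(10*Abs(u)), assemble
  H = (EN − 2FM + GL) / (2(EG − F²)) = 3*sqrt(10)/(20*Abs(u)).
At (u, v) = (3/2, -pi/6): H = sqrt(10)/10.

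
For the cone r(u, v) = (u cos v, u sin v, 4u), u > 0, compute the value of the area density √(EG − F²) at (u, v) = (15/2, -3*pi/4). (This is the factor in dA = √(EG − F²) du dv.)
√(EG − F²)|_{(15/2, -3*pi/4)} = 15*sqrt(17)/2

E = 17, F = 0, G = u^2, so EG − F² = 17*u^2. Taking the positive square root: √(EG − F²) = sqrt(17)*Abs(u). At (u, v) = (15/2, -3*pi/4): 15*sqrt(17)/2.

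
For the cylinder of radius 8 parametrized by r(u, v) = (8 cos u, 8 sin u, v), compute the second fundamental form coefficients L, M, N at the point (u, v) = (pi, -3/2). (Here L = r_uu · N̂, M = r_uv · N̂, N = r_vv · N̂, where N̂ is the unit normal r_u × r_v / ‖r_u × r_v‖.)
L = -8;  M = 0;  N = 0

Compute the unit normal N̂(u, v) = (cos(u), sin(u), 0), and the second partials r_uu, r_uv, r_vv. Take dot products:
  L(u, v) = r_uu · N̂ = -8,
  M(u, v) = r_uv · N̂ = 0,
  N(u, v) = r_vv · N̂ = 0.
Evaluating at (u, v) = (pi, -3/2):
  L = -8, M = 0, N = 0.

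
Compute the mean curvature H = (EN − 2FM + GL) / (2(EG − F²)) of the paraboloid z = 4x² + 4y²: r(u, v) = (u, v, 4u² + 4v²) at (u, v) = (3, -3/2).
H = 2888*sqrt(721)/519841

With E = 64*u^2 + 1, F = 64*u*v, G = 64*v^2 + 1, L = 8/sqrt(64*u^2 + 64*v^2 + 1), M = 0, N = 8/sqrt(64*u^2 + 64*v^2 + 1), assemble
  H = (EN − 2FM + GL) / (2(EG − F²)) = 8*(32*u^2 + 32*v^2 + 1)/(64*u^2 + 64*v^2 + 1)^(3/2).
At (u, v) = (3, -3/2): H = 2888*sqrt(721)/519841.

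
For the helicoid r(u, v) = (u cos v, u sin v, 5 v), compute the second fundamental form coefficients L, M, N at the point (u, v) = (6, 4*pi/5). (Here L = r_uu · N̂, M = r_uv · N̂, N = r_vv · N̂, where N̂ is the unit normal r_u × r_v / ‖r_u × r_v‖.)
L = 0;  M = -5*sqrt(61)/61;  N = 0

Compute the unit normal N̂(u, v) = (5*sin(v)/sqrt(u^2 + 25), -5*cos(v)/sqrt(u^2 + 25), u/sqrt(u^2 + 25)), and the second partials r_uu, r_uv, r_vv. Take dot products:
  L(u, v) = r_uu · N̂ = 0,
  M(u, v) = r_uv · N̂ = -5/sqrt(u^2 + 25),
  N(u, v) = r_vv · N̂ = 0.
Evaluating at (u, v) = (6, 4*pi/5):
  L = 0, M = -5*sqrt(61)/61, N = 0.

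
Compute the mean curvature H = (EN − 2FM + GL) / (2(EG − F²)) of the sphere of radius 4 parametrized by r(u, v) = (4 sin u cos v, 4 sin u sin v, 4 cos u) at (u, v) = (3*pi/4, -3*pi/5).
H = -1/4

With E = 16, F = 0, G = 16*sin(u)^2, L = -4*sin(u)/Abs(sin(u)), M = 0, N = -4*sin(u)^3/Abs(sin(u)), assemble
  H = (EN − 2FM + GL) / (2(EG − F²)) = -sin(u)/(4*Abs(sin(u))).
At (u, v) = (3*pi/4, -3*pi/5): H = -1/4.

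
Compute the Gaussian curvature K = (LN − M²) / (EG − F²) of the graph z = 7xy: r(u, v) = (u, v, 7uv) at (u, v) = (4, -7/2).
K = -784/30702681

Coefficients of the first fundamental form: E = 49*v^2 + 1, F = 49*u*v, G = 49*u^2 + 1.
Coefficients of the second fundamental form: L = 0, M = 7/sqrt(49*u^2 + 49*v^2 + 1), N = 0.
Assemble K = (LN − M²)/(EG − F²) = -49/(2401*u^4 + 4802*u^2*v^2 + 98*u^2 + 2401*v^4 + 98*v^2 + 1). At (u, v) = (4, -7/2): K = -784/30702681.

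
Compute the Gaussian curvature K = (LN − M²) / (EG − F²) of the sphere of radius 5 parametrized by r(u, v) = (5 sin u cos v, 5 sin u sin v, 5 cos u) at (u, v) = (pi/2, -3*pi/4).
K = 1/25

Coefficients of the first fundamental form: E = 25, F = 0, G = 25*sin(u)^2.
Coefficients of the second fundamental form: L = -5*sin(u)/Abs(sin(u)), M = 0, N = -5*sin(u)^3/Abs(sin(u)).
Assemble K = (LN − M²)/(EG − F²) = 1/25. At (u, v) = (pi/2, -3*pi/4): K = 1/25.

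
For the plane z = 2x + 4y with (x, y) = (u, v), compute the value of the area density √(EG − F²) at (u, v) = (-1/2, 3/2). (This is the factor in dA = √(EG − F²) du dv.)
√(EG − F²)|_{(-1/2, 3/2)} = sqrt(21)

E = 5, F = 8, G = 17, so EG − F² = 21. Taking the positive square root: √(EG − F²) = sqrt(21). At (u, v) = (-1/2, 3/2): sqrt(21).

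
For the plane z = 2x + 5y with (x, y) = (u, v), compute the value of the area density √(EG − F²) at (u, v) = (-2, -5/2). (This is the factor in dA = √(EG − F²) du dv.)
√(EG − F²)|_{(-2, -5/2)} = sqrt(30)

E = 5, F = 10, G = 26, so EG − F² = 30. Taking the positive square root: √(EG − F²) = sqrt(30). At (u, v) = (-2, -5/2): sqrt(30).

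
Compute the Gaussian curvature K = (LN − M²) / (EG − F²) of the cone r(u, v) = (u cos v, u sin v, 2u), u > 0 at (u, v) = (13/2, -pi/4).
K = 0

Coefficients of the first fundamental form: E = 5, F = 0, G = u^2.
Coefficients of the second fundamental form: L = 0, M = 0, N = 2*sqrt(5)*u^2/(5*Abs(u)).
Assemble K = (LN − M²)/(EG − F²) = 0. At (u, v) = (13/2, -pi/4): K = 0.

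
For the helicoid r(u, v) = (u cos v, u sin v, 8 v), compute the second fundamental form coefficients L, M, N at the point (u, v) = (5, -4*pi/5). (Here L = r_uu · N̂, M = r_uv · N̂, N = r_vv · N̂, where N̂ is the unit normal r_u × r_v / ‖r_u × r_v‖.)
L = 0;  M = -8*sqrt(89)/89;  N = 0

Compute the unit normal N̂(u, v) = (8*sin(v)/sqrt(u^2 + 64), -8*cos(v)/sqrt(u^2 + 64), u/sqrt(u^2 + 64)), and the second partials r_uu, r_uv, r_vv. Take dot products:
  L(u, v) = r_uu · N̂ = 0,
  M(u, v) = r_uv · N̂ = -8/sqrt(u^2 + 64),
  N(u, v) = r_vv · N̂ = 0.
Evaluating at (u, v) = (5, -4*pi/5):
  L = 0, M = -8*sqrt(89)/89, N = 0.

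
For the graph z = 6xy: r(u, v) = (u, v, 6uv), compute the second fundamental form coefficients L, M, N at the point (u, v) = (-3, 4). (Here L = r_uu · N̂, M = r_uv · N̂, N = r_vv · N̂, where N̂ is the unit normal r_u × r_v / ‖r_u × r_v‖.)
L = 0;  M = 6*sqrt(901)/901;  N = 0

Compute the unit normal N̂(u, v) = (-6*v/sqrt(36*u^2 + 36*v^2 + 1), -6*u/sqrt(36*u^2 + 36*v^2 + 1), 1/sqrt(36*u^2 + 36*v^2 + 1)), and the second partials r_uu, r_uv, r_vv. Take dot products:
  L(u, v) = r_uu · N̂ = 0,
  M(u, v) = r_uv · N̂ = 6/sqrt(36*u^2 + 36*v^2 + 1),
  N(u, v) = r_vv · N̂ = 0.
Evaluating at (u, v) = (-3, 4):
  L = 0, M = 6*sqrt(901)/901, N = 0.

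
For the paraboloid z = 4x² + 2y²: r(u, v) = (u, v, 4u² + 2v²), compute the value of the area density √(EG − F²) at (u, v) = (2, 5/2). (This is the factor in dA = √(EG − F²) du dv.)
√(EG − F²)|_{(2, 5/2)} = sqrt(357)

E = 64*u^2 + 1, F = 32*u*v, G = 16*v^2 + 1, so EG − F² = 64*u^2 + 16*v^2 + 1. Taking the positive square root: √(EG − F²) = sqrt(64*u^2 + 16*v^2 + 1). At (u, v) = (2, 5/2): sqrt(357).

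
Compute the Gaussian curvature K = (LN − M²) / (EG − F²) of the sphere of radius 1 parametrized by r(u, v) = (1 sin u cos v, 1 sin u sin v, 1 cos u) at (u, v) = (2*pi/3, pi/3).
K = 1

Coefficients of the first fundamental form: E = 1, F = 0, G = sin(u)^2.
Coefficients of the second fundamental form: L = -sin(u)/Abs(sin(u)), M = 0, N = -sin(u)^3/Abs(sin(u)).
Assemble K = (LN − M²)/(EG − F²) = 1. At (u, v) = (2*pi/3, pi/3): K = 1.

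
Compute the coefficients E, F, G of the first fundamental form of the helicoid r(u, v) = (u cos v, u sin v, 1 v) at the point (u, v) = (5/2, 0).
E = 1;  F = 0;  G = 29/4

Partials: r_u = (cos(v), sin(v), 0), r_v = (-u*sin(v), u*cos(v), 1). As functions of (u, v):
  E = r_u · r_u = 1,
  F = r_u · r_v = 0,
  G = r_v · r_v = u^2 + 1.
Evaluating at (u, v) = (5/2, 0): E = 1, F = 0, G = 29/4.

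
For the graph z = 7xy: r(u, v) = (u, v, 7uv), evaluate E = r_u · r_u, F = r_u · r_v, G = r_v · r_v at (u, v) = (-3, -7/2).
E = 2405/4;  F = 1029/2;  G = 442

Partials: r_u = (1, 0, 7*v), r_v = (0, 1, 7*u). As functions of (u, v):
  E = r_u · r_u = 49*v^2 + 1,
  F = r_u · r_v = 49*u*v,
  G = r_v · r_v = 49*u^2 + 1.
Evaluating at (u, v) = (-3, -7/2): E = 2405/4, F = 1029/2, G = 442.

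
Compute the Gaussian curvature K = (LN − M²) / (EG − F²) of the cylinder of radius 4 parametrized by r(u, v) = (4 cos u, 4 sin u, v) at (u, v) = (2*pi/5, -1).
K = 0

Coefficients of the first fundamental form: E = 16, F = 0, G = 1.
Coefficients of the second fundamental form: L = -4, M = 0, N = 0.
Assemble K = (LN − M²)/(EG − F²) = 0. At (u, v) = (2*pi/5, -1): K = 0.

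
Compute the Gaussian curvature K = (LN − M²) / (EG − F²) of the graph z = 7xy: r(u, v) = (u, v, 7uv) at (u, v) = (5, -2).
K = -49/2022084

Coefficients of the first fundamental form: E = 49*v^2 + 1, F = 49*u*v, G = 49*u^2 + 1.
Coefficients of the second fundamental form: L = 0, M = 7/sqrt(49*u^2 + 49*v^2 + 1), N = 0.
Assemble K = (LN − M²)/(EG − F²) = -49/(2401*u^4 + 4802*u^2*v^2 + 98*u^2 + 2401*v^4 + 98*v^2 + 1). At (u, v) = (5, -2): K = -49/2022084.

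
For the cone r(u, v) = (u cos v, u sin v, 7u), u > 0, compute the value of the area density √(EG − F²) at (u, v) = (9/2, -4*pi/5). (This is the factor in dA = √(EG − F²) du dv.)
√(EG − F²)|_{(9/2, -4*pi/5)} = 45*sqrt(2)/2

E = 50, F = 0, G = u^2, so EG − F² = 50*u^2. Taking the positive square root: √(EG − F²) = 5*sqrt(2)*Abs(u). At (u, v) = (9/2, -4*pi/5): 45*sqrt(2)/2.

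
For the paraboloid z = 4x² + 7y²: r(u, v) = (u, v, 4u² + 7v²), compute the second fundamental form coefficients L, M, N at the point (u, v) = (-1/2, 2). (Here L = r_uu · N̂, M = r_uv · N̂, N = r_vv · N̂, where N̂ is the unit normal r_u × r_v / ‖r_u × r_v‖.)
L = 8*sqrt(89)/267;  M = 0;  N = 14*sqrt(89)/267

Compute the unit normal N̂(u, v) = (-8*u/sqrt(64*u^2 + 196*v^2 + 1), -14*v/sqrt(64*u^2 + 196*v^2 + 1), 1/sqrt(64*u^2 + 196*v^2 + 1)), and the second partials r_uu, r_uv, r_vv. Take dot products:
  L(u, v) = r_uu · N̂ = 8/sqrt(64*u^2 + 196*v^2 + 1),
  M(u, v) = r_uv · N̂ = 0,
  N(u, v) = r_vv · N̂ = 14/sqrt(64*u^2 + 196*v^2 + 1).
Evaluating at (u, v) = (-1/2, 2):
  L = 8*sqrt(89)/267, M = 0, N = 14*sqrt(89)/267.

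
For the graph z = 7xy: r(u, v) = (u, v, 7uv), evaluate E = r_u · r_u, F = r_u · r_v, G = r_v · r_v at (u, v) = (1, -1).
E = 50;  F = -49;  G = 50

Partials: r_u = (1, 0, 7*v), r_v = (0, 1, 7*u). As functions of (u, v):
  E = r_u · r_u = 49*v^2 + 1,
  F = r_u · r_v = 49*u*v,
  G = r_v · r_v = 49*u^2 + 1.
Evaluating at (u, v) = (1, -1): E = 50, F = -49, G = 50.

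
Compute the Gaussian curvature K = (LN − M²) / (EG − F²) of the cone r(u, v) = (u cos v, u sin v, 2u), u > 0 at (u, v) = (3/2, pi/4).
K = 0

Coefficients of the first fundamental form: E = 5, F = 0, G = u^2.
Coefficients of the second fundamental form: L = 0, M = 0, N = 2*sqrt(5)*u^2/(5*Abs(u)).
Assemble K = (LN − M²)/(EG − F²) = 0. At (u, v) = (3/2, pi/4): K = 0.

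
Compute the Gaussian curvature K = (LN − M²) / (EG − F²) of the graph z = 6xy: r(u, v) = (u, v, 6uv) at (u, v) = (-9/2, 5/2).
K = -36/912025

Coefficients of the first fundamental form: E = 36*v^2 + 1, F = 36*u*v, G = 36*u^2 + 1.
Coefficients of the second fundamental form: L = 0, M = 6/sqrt(36*u^2 + 36*v^2 + 1), N = 0.
Assemble K = (LN − M²)/(EG − F²) = -36/(1296*u^4 + 2592*u^2*v^2 + 72*u^2 + 1296*v^4 + 72*v^2 + 1). At (u, v) = (-9/2, 5/2): K = -36/912025.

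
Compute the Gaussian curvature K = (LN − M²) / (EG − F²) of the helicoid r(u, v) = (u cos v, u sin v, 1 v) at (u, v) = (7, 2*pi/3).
K = -1/2500

Coefficients of the first fundamental form: E = 1, F = 0, G = u^2 + 1.
Coefficients of the second fundamental form: L = 0, M = -1/sqrt(u^2 + 1), N = 0.
Assemble K = (LN − M²)/(EG − F²) = -1/(u^2 + 1)^2. At (u, v) = (7, 2*pi/3): K = -1/2500.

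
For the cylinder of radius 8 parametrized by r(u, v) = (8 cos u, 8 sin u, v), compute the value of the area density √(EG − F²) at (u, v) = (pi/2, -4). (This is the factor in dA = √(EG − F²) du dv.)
√(EG − F²)|_{(pi/2, -4)} = 8

E = 64, F = 0, G = 1, so EG − F² = 64. Taking the positive square root: √(EG − F²) = 8. At (u, v) = (pi/2, -4): 8.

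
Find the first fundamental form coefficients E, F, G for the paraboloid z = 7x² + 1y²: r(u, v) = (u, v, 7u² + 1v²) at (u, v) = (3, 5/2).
E = 1765;  F = 210;  G = 26

Partials: r_u = (1, 0, 14*u), r_v = (0, 1, 2*v). As functions of (u, v):
  E = r_u · r_u = 196*u^2 + 1,
  F = r_u · r_v = 28*u*v,
  G = r_v · r_v = 4*v^2 + 1.
Evaluating at (u, v) = (3, 5/2): E = 1765, F = 210, G = 26.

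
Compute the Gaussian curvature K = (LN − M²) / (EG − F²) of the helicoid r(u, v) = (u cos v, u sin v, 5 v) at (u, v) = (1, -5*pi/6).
K = -25/676

Coefficients of the first fundamental form: E = 1, F = 0, G = u^2 + 25.
Coefficients of the second fundamental form: L = 0, M = -5/sqrt(u^2 + 25), N = 0.
Assemble K = (LN − M²)/(EG − F²) = -25/(u^2 + 25)^2. At (u, v) = (1, -5*pi/6): K = -25/676.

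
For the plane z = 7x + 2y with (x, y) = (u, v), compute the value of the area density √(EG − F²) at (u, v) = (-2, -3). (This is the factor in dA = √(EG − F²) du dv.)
√(EG − F²)|_{(-2, -3)} = 3*sqrt(6)

E = 50, F = 14, G = 5, so EG − F² = 54. Taking the positive square root: √(EG − F²) = 3*sqrt(6). At (u, v) = (-2, -3): 3*sqrt(6).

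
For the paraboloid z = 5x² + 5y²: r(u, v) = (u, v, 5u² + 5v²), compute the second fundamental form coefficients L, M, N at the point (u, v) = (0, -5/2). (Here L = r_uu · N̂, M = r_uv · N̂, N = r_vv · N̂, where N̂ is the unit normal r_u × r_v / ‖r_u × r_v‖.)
L = 5*sqrt(626)/313;  M = 0;  N = 5*sqrt(626)/313

Compute the unit normal N̂(u, v) = (-10*u/sqrt(100*u^2 + 100*v^2 + 1), -10*v/sqrt(100*u^2 + 100*v^2 + 1), 1/sqrt(100*u^2 + 100*v^2 + 1)), and the second partials r_uu, r_uv, r_vv. Take dot products:
  L(u, v) = r_uu · N̂ = 10/sqrt(100*u^2 + 100*v^2 + 1),
  M(u, v) = r_uv · N̂ = 0,
  N(u, v) = r_vv · N̂ = 10/sqrt(100*u^2 + 100*v^2 + 1).
Evaluating at (u, v) = (0, -5/2):
  L = 5*sqrt(626)/313, M = 0, N = 5*sqrt(626)/313.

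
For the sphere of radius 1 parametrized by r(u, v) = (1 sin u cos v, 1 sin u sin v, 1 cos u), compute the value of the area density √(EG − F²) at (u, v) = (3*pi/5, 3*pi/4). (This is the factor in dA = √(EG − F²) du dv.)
√(EG − F²)|_{(3*pi/5, 3*pi/4)} = sqrt(2*sqrt(5) + 10)/4

E = 1, F = 0, G = sin(u)^2, so EG − F² = sin(u)^2. Taking the positive square root: √(EG − F²) = Abs(sin(u)). At (u, v) = (3*pi/5, 3*pi/4): sqrt(2*sqrt(5) + 10)/4.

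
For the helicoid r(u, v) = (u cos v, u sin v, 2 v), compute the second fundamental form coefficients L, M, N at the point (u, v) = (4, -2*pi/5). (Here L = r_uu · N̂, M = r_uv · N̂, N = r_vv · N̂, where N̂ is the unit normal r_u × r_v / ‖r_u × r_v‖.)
L = 0;  M = -sqrt(5)/5;  N = 0

Compute the unit normal N̂(u, v) = (2*sin(v)/sqrt(u^2 + 4), -2*cos(v)/sqrt(u^2 + 4), u/sqrt(u^2 + 4)), and the second partials r_uu, r_uv, r_vv. Take dot products:
  L(u, v) = r_uu · N̂ = 0,
  M(u, v) = r_uv · N̂ = -2/sqrt(u^2 + 4),
  N(u, v) = r_vv · N̂ = 0.
Evaluating at (u, v) = (4, -2*pi/5):
  L = 0, M = -sqrt(5)/5, N = 0.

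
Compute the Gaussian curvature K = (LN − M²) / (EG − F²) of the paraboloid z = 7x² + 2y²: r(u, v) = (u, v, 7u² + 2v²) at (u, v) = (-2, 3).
K = 56/863041

Coefficients of the first fundamental form: E = 196*u^2 + 1, F = 56*u*v, G = 16*v^2 + 1.
Coefficients of the second fundamental form: L = 14/sqrt(196*u^2 + 16*v^2 + 1), M = 0, N = 4/sqrt(196*u^2 + 16*v^2 + 1).
Assemble K = (LN − M²)/(EG − F²) = 56/(38416*u^4 + 6272*u^2*v^2 + 392*u^2 + 256*v^4 + 32*v^2 + 1). At (u, v) = (-2, 3): K = 56/863041.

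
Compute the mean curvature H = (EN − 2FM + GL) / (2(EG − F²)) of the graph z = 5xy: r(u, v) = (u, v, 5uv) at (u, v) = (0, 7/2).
H = 0

With E = 25*v^2 + 1, F = 25*u*v, G = 25*u^2 + 1, L = 0, M = 5/sqrt(25*u^2 + 25*v^2 + 1), N = 0, assemble
  H = (EN − 2FM + GL) / (2(EG − F²)) = -125*u*v/(25*u^2 + 25*v^2 + 1)^(3/2).
At (u, v) = (0, 7/2): H = 0.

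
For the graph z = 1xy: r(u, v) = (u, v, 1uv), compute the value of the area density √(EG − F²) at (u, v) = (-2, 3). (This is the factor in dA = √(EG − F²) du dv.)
√(EG − F²)|_{(-2, 3)} = sqrt(14)

E = v^2 + 1, F = u*v, G = u^2 + 1, so EG − F² = u^2 + v^2 + 1. Taking the positive square root: √(EG − F²) = sqrt(u^2 + v^2 + 1). At (u, v) = (-2, 3): sqrt(14).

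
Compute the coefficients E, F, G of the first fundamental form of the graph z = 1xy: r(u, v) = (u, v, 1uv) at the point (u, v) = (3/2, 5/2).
E = 29/4;  F = 15/4;  G = 13/4

Partials: r_u = (1, 0, v), r_v = (0, 1, u). As functions of (u, v):
  E = r_u · r_u = v^2 + 1,
  F = r_u · r_v = u*v,
  G = r_v · r_v = u^2 + 1.
Evaluating at (u, v) = (3/2, 5/2): E = 29/4, F = 15/4, G = 13/4.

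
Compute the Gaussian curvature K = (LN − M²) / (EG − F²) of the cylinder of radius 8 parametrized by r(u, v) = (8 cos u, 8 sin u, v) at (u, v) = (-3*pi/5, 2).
K = 0

Coefficients of the first fundamental form: E = 64, F = 0, G = 1.
Coefficients of the second fundamental form: L = -8, M = 0, N = 0.
Assemble K = (LN − M²)/(EG − F²) = 0. At (u, v) = (-3*pi/5, 2): K = 0.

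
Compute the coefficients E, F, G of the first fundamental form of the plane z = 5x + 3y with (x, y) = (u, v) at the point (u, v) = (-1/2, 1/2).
E = 26;  F = 15;  G = 10

Partials: r_u = (1, 0, 5), r_v = (0, 1, 3). As functions of (u, v):
  E = r_u · r_u = 26,
  F = r_u · r_v = 15,
  G = r_v · r_v = 10.
Evaluating at (u, v) = (-1/2, 1/2): E = 26, F = 15, G = 10.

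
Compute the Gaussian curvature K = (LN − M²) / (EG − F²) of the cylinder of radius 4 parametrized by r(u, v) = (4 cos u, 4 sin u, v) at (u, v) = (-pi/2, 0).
K = 0

Coefficients of the first fundamental form: E = 16, F = 0, G = 1.
Coefficients of the second fundamental form: L = -4, M = 0, N = 0.
Assemble K = (LN − M²)/(EG − F²) = 0. At (u, v) = (-pi/2, 0): K = 0.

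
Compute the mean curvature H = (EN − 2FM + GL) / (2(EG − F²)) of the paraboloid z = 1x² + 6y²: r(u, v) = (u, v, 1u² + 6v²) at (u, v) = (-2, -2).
H = 679*sqrt(593)/351649

With E = 4*u^2 + 1, F = 24*u*v, G = 144*v^2 + 1, L = 2/sqrt(4*u^2 + 144*v^2 + 1), M = 0, N = 12/sqrt(4*u^2 + 144*v^2 + 1), assemble
  H = (EN − 2FM + GL) / (2(EG − F²)) = (24*u^2 + 144*v^2 + 7)/(4*u^2 + 144*v^2 + 1)^(3/2).
At (u, v) = (-2, -2): H = 679*sqrt(593)/351649.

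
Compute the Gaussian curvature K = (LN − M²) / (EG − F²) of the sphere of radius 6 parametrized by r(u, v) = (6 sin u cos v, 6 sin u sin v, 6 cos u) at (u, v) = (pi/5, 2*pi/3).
K = 1/36

Coefficients of the first fundamental form: E = 36, F = 0, G = 36*sin(u)^2.
Coefficients of the second fundamental form: L = -6*sin(u)/Abs(sin(u)), M = 0, N = -6*sin(u)^3/Abs(sin(u)).
Assemble K = (LN − M²)/(EG − F²) = 1/36. At (u, v) = (pi/5, 2*pi/3): K = 1/36.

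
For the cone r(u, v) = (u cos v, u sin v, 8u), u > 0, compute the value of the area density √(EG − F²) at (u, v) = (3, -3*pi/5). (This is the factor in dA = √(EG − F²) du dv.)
√(EG − F²)|_{(3, -3*pi/5)} = 3*sqrt(65)

E = 65, F = 0, G = u^2, so EG − F² = 65*u^2. Taking the positive square root: √(EG − F²) = sqrt(65)*Abs(u). At (u, v) = (3, -3*pi/5): 3*sqrt(65).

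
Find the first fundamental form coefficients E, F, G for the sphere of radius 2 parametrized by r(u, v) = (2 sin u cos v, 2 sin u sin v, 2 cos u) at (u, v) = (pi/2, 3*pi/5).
E = 4;  F = 0;  G = 4

Partials: r_u = (2*cos(u)*cos(v), 2*sin(v)*cos(u), -2*sin(u)), r_v = (-2*sin(u)*sin(v), 2*sin(u)*cos(v), 0). As functions of (u, v):
  E = r_u · r_u = 4,
  F = r_u · r_v = 0,
  G = r_v · r_v = 4*sin(u)^2.
Evaluating at (u, v) = (pi/2, 3*pi/5): E = 4, F = 0, G = 4.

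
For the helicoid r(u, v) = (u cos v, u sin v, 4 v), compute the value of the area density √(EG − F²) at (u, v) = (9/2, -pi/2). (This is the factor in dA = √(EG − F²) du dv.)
√(EG − F²)|_{(9/2, -pi/2)} = sqrt(145)/2

E = 1, F = 0, G = u^2 + 16, so EG − F² = u^2 + 16. Taking the positive square root: √(EG − F²) = sqrt(u^2 + 16). At (u, v) = (9/2, -pi/2): sqrt(145)/2.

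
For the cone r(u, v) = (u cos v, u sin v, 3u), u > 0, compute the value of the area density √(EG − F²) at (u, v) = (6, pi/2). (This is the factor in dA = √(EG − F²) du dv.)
√(EG − F²)|_{(6, pi/2)} = 6*sqrt(10)

E = 10, F = 0, G = u^2, so EG − F² = 10*u^2. Taking the positive square root: √(EG − F²) = sqrt(10)*Abs(u). At (u, v) = (6, pi/2): 6*sqrt(10).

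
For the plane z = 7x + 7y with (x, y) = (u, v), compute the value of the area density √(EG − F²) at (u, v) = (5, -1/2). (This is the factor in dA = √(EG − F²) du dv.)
√(EG − F²)|_{(5, -1/2)} = 3*sqrt(11)

E = 50, F = 49, G = 50, so EG − F² = 99. Taking the positive square root: √(EG − F²) = 3*sqrt(11). At (u, v) = (5, -1/2): 3*sqrt(11).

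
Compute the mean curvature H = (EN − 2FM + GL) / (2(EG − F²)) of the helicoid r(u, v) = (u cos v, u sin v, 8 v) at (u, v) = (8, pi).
H = 0

With E = 1, F = 0, G = u^2 + 64, L = 0, M = -8/sqrt(u^2 + 64), N = 0, assemble
  H = (EN − 2FM + GL) / (2(EG − F²)) = 0.
At (u, v) = (8, pi): H = 0.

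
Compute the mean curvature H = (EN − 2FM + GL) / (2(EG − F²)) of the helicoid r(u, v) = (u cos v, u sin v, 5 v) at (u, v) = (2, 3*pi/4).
H = 0

With E = 1, F = 0, G = u^2 + 25, L = 0, M = -5/sqrt(u^2 + 25), N = 0, assemble
  H = (EN − 2FM + GL) / (2(EG − F²)) = 0.
At (u, v) = (2, 3*pi/4): H = 0.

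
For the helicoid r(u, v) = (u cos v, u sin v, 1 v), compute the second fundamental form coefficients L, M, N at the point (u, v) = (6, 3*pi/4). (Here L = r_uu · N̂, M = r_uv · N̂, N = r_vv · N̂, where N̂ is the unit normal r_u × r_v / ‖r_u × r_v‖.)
L = 0;  M = -sqrt(37)/37;  N = 0

Compute the unit normal N̂(u, v) = (sin(v)/sqrt(u^2 + 1), -cos(v)/sqrt(u^2 + 1), u/sqrt(u^2 + 1)), and the second partials r_uu, r_uv, r_vv. Take dot products:
  L(u, v) = r_uu · N̂ = 0,
  M(u, v) = r_uv · N̂ = -1/sqrt(u^2 + 1),
  N(u, v) = r_vv · N̂ = 0.
Evaluating at (u, v) = (6, 3*pi/4):
  L = 0, M = -sqrt(37)/37, N = 0.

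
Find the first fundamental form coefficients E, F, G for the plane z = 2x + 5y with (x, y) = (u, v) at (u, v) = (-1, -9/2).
E = 5;  F = 10;  G = 26

Partials: r_u = (1, 0, 2), r_v = (0, 1, 5). As functions of (u, v):
  E = r_u · r_u = 5,
  F = r_u · r_v = 10,
  G = r_v · r_v = 26.
Evaluating at (u, v) = (-1, -9/2): E = 5, F = 10, G = 26.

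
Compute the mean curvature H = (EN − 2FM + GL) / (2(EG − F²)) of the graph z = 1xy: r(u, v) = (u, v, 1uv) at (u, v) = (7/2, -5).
H = 140*sqrt(17)/7803

With E = v^2 + 1, F = u*v, G = u^2 + 1, L = 0, M = 1/sqrt(u^2 + v^2 + 1), N = 0, assemble
  H = (EN − 2FM + GL) / (2(EG − F²)) = -u*v/(u^2 + v^2 + 1)^(3/2).
At (u, v) = (7/2, -5): H = 140*sqrt(17)/7803.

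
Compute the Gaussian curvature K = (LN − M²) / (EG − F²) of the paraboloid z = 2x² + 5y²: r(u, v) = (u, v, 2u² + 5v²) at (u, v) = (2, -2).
K = 8/43245

Coefficients of the first fundamental form: E = 16*u^2 + 1, F = 40*u*v, G = 100*v^2 + 1.
Coefficients of the second fundamental form: L = 4/sqrt(16*u^2 + 100*v^2 + 1), M = 0, N = 10/sqrt(16*u^2 + 100*v^2 + 1).
Assemble K = (LN − M²)/(EG − F²) = 40/(256*u^4 + 3200*u^2*v^2 + 32*u^2 + 10000*v^4 + 200*v^2 + 1). At (u, v) = (2, -2): K = 8/43245.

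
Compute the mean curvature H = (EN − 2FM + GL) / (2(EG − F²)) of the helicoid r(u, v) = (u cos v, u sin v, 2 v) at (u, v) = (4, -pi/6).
H = 0

With E = 1, F = 0, G = u^2 + 4, L = 0, M = -2/sqrt(u^2 + 4), N = 0, assemble
  H = (EN − 2FM + GL) / (2(EG − F²)) = 0.
At (u, v) = (4, -pi/6): H = 0.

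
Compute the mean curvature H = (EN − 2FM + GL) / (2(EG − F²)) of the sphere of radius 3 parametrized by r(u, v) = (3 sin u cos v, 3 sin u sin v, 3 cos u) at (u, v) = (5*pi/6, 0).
H = -1/3

With E = 9, F = 0, G = 9*sin(u)^2, L = -3*sin(u)/Abs(sin(u)), M = 0, N = -3*sin(u)^3/Abs(sin(u)), assemble
  H = (EN − 2FM + GL) / (2(EG − F²)) = -sin(u)/(3*Abs(sin(u))).
At (u, v) = (5*pi/6, 0): H = -1/3.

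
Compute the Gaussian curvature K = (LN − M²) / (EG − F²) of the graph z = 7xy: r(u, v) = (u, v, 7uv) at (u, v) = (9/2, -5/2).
K = -196/6754801

Coefficients of the first fundamental form: E = 49*v^2 + 1, F = 49*u*v, G = 49*u^2 + 1.
Coefficients of the second fundamental form: L = 0, M = 7/sqrt(49*u^2 + 49*v^2 + 1), N = 0.
Assemble K = (LN − M²)/(EG − F²) = -49/(2401*u^4 + 4802*u^2*v^2 + 98*u^2 + 2401*v^4 + 98*v^2 + 1). At (u, v) = (9/2, -5/2): K = -196/6754801.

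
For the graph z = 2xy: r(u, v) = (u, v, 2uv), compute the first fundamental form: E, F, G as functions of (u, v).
E = 4*v^2 + 1;  F = 4*u*v;  G = 4*u^2 + 1

Compute partials: r_u = (1, 0, 2*v), r_v = (0, 1, 2*u). Then
  E = r_u · r_u = 4*v^2 + 1,
  F = r_u · r_v = 4*u*v,
  G = r_v · r_v = 4*u^2 + 1.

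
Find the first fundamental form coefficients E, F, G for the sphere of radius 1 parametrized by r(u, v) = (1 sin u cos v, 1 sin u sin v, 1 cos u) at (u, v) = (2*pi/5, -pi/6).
E = 1;  F = 0;  G = sqrt(5)/8 + 5/8

Partials: r_u = (cos(u)*cos(v), sin(v)*cos(u), -sin(u)), r_v = (-sin(u)*sin(v), sin(u)*cos(v), 0). As functions of (u, v):
  E = r_u · r_u = 1,
  F = r_u · r_v = 0,
  G = r_v · r_v = sin(u)^2.
Evaluating at (u, v) = (2*pi/5, -pi/6): E = 1, F = 0, G = sqrt(5)/8 + 5/8.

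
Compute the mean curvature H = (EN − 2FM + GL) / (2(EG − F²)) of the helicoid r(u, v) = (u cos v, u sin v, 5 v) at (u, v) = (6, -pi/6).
H = 0

With E = 1, F = 0, G = u^2 + 25, L = 0, M = -5/sqrt(u^2 + 25), N = 0, assemble
  H = (EN − 2FM + GL) / (2(EG − F²)) = 0.
At (u, v) = (6, -pi/6): H = 0.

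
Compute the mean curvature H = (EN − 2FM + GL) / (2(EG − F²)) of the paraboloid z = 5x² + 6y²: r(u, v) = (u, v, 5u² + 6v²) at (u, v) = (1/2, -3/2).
H = 1781*sqrt(14)/24500

With E = 100*u^2 + 1, F = 120*u*v, G = 144*v^2 + 1, L = 10/sqrt(100*u^2 + 144*v^2 + 1), M = 0, N = 12/sqrt(100*u^2 + 144*v^2 + 1), assemble
  H = (EN − 2FM + GL) / (2(EG − F²)) = (600*u^2 + 720*v^2 + 11)/(100*u^2 + 144*v^2 + 1)^(3/2).
At (u, v) = (1/2, -3/2): H = 1781*sqrt(14)/24500.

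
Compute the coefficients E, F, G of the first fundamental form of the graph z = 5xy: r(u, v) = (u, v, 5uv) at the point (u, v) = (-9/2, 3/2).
E = 229/4;  F = -675/4;  G = 2029/4

Partials: r_u = (1, 0, 5*v), r_v = (0, 1, 5*u). As functions of (u, v):
  E = r_u · r_u = 25*v^2 + 1,
  F = r_u · r_v = 25*u*v,
  G = r_v · r_v = 25*u^2 + 1.
Evaluating at (u, v) = (-9/2, 3/2): E = 229/4, F = -675/4, G = 2029/4.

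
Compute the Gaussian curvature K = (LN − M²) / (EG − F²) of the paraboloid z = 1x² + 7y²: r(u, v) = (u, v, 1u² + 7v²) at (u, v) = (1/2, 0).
K = 7

Coefficients of the first fundamental form: E = 4*u^2 + 1, F = 28*u*v, G = 196*v^2 + 1.
Coefficients of the second fundamental form: L = 2/sqrt(4*u^2 + 196*v^2 + 1), M = 0, N = 14/sqrt(4*u^2 + 196*v^2 + 1).
Assemble K = (LN − M²)/(EG − F²) = 28/(16*u^4 + 1568*u^2*v^2 + 8*u^2 + 38416*v^4 + 392*v^2 + 1). At (u, v) = (1/2, 0): K = 7.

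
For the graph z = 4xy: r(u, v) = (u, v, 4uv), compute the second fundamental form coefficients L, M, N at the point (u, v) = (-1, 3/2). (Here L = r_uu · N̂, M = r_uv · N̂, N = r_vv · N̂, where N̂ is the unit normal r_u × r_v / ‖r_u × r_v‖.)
L = 0;  M = 4*sqrt(53)/53;  N = 0

Compute the unit normal N̂(u, v) = (-4*v/sqrt(16*u^2 + 16*v^2 + 1), -4*u/sqrt(16*u^2 + 16*v^2 + 1), 1/sqrt(16*u^2 + 16*v^2 + 1)), and the second partials r_uu, r_uv, r_vv. Take dot products:
  L(u, v) = r_uu · N̂ = 0,
  M(u, v) = r_uv · N̂ = 4/sqrt(16*u^2 + 16*v^2 + 1),
  N(u, v) = r_vv · N̂ = 0.
Evaluating at (u, v) = (-1, 3/2):
  L = 0, M = 4*sqrt(53)/53, N = 0.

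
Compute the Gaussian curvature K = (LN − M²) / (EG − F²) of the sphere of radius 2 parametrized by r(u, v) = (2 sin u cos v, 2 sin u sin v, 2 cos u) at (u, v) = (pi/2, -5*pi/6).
K = 1/4

Coefficients of the first fundamental form: E = 4, F = 0, G = 4*sin(u)^2.
Coefficients of the second fundamental form: L = -2*sin(u)/Abs(sin(u)), M = 0, N = -2*sin(u)^3/Abs(sin(u)).
Assemble K = (LN − M²)/(EG − F²) = 1/4. At (u, v) = (pi/2, -5*pi/6): K = 1/4.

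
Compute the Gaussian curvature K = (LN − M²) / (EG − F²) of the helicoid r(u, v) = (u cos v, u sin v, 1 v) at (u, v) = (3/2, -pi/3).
K = -16/169

Coefficients of the first fundamental form: E = 1, F = 0, G = u^2 + 1.
Coefficients of the second fundamental form: L = 0, M = -1/sqrt(u^2 + 1), N = 0.
Assemble K = (LN − M²)/(EG − F²) = -1/(u^2 + 1)^2. At (u, v) = (3/2, -pi/3): K = -16/169.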